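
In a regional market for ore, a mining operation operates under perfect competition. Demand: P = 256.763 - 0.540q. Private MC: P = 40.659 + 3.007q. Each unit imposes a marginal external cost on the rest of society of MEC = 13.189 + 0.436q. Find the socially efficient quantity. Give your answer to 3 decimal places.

q* = 50.945

Social marginal cost = private MC + MEC = 53.848 + 3.443q.
Set SMC = demand: 53.848 + 3.443q = 256.763 - 0.540q → q* = 50.9453.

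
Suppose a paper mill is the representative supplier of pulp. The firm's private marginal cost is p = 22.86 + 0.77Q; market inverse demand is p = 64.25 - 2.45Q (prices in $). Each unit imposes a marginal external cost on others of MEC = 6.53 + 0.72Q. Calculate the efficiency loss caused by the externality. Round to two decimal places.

DWL = $31.62

Market equilibrium (private): 22.86 + 0.77Q = 64.25 - 2.45Q → Q_m = 12.8540.
Social marginal cost = private MC + MEC = 29.39 + 1.49Q.
Set SMC = demand: 29.39 + 1.49Q = 64.25 - 2.45Q → Q* = 8.8477.
Between Q* and Q_m the wedge SMC − demand runs linearly from 0 to MEC(Q_m), so the loss is a triangle.
DWL = ½ × 4.0063 × 15.7849 = 31.6195.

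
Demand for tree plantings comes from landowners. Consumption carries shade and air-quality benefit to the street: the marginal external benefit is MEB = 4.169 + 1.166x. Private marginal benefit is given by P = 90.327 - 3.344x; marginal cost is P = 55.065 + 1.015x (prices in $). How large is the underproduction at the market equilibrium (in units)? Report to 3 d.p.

4.260 units

Market equilibrium (private): 55.065 + 1.015x = 90.327 - 3.344x → x_m = 8.0895.
Social marginal benefit = demand + MEB = 94.496 - 2.178x.
Set SMB = MC: 94.496 - 2.178x = 55.065 + 1.015x → x* = 12.3492.
Gap = |8.0895 − 12.3492| = 4.2597.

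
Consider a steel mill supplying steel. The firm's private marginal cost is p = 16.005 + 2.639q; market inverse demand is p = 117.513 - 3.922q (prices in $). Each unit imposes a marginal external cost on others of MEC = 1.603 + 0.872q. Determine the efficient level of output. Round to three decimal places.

q* = 13.441

Social marginal cost = private MC + MEC = 17.608 + 3.511q.
Set SMC = demand: 17.608 + 3.511q = 117.513 - 3.922q → q* = 13.4407.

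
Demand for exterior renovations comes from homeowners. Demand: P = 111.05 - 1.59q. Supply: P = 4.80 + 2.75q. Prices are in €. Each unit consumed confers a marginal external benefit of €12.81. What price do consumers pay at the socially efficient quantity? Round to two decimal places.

Social marginal benefit = demand + MEB = 123.86 - 1.59q.
Set SMB = MC: 123.86 - 1.59q = 4.80 + 2.75q → q* = 27.4332.
Consumer price on the demand curve at q*: 111.05 − 1.59×27.4332 = 67.4312.

P = €67.43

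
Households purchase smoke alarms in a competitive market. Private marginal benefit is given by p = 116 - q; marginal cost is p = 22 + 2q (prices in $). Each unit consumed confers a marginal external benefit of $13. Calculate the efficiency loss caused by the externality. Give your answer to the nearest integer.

DWL = $28

Market equilibrium (private): 22 + 2q = 116 - q → q_m = 31.3333.
Social marginal benefit = demand + MEB = 129 - q.
Set SMB = MC: 129 - q = 22 + 2q → q* = 35.6667.
Height of the DWL triangle at q_m is SMB(q_m) − MC(q_m) = MEB(q_m) = 13.0000.
DWL = ½ × 4.3334 × 13.0000 = 28.1671.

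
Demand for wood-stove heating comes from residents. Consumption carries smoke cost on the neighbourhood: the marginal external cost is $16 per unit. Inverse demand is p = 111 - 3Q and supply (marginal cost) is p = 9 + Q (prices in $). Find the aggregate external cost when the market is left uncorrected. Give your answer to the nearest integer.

Market equilibrium (private): 9 + Q = 111 - 3Q → Q_m = 25.5000.
Total external cost = MEC × Q_m = 16 × 25.5000 = 408.0000.

$408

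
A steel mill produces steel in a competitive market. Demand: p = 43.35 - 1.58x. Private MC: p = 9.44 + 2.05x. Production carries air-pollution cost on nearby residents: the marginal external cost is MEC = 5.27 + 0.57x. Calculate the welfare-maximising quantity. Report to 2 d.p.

x* = 6.82

Social marginal cost = private MC + MEC = 14.71 + 2.62x.
Set SMC = demand: 14.71 + 2.62x = 43.35 - 1.58x → x* = 6.8190.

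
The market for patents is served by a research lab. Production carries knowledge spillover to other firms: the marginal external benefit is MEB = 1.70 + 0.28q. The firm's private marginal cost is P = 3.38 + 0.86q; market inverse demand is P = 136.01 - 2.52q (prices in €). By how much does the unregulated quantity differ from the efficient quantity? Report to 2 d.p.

Market equilibrium (private): 3.38 + 0.86q = 136.01 - 2.52q → q_m = 39.2396.
Social marginal cost = private MC − MEB = 1.68 + 0.58q.
Set SMC = demand: 1.68 + 0.58q = 136.01 - 2.52q → q* = 43.3323.
Gap = |39.2396 − 43.3323| = 4.0927.

4.09 units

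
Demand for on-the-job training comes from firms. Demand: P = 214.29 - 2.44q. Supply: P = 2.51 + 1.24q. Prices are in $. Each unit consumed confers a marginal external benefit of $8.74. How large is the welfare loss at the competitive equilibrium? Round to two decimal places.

DWL = $10.38

Market equilibrium (private): 2.51 + 1.24q = 214.29 - 2.44q → q_m = 57.5489.
Social marginal benefit = demand + MEB = 223.03 - 2.44q.
Set SMB = MC: 223.03 - 2.44q = 2.51 + 1.24q → q* = 59.9239.
The loss is the area between SMB and MC from q* to q_m; with linear curves that's a triangle of height MEB(q_m).
DWL = ½ × 2.3750 × 8.7400 = 10.3788.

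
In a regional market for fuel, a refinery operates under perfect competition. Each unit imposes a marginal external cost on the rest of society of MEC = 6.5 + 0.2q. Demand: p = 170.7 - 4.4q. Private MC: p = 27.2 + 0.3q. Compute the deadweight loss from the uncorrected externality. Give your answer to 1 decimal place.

DWL = 16.2

Market equilibrium (private): 27.2 + 0.3q = 170.7 - 4.4q → q_m = 30.5319.
Social marginal cost = private MC + MEC = 33.7 + 0.5q.
Set SMC = demand: 33.7 + 0.5q = 170.7 - 4.4q → q* = 27.9592.
Between q* and q_m the wedge SMC − demand runs linearly from 0 to MEC(q_m), so the loss is a triangle.
DWL = ½ × 2.5727 × 12.6064 = 16.2162.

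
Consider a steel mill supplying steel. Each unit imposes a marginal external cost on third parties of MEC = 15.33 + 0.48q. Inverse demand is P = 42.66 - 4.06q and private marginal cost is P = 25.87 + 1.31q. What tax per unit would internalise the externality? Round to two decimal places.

tax = 15.45 per unit

Social marginal cost = private MC + MEC = 41.20 + 1.79q.
Set SMC = demand: 41.20 + 1.79q = 42.66 - 4.06q → q* = 0.2496.
The Pigouvian tax equals MEC at q*: 15.33 + 0.48×0.2496 = 15.4498.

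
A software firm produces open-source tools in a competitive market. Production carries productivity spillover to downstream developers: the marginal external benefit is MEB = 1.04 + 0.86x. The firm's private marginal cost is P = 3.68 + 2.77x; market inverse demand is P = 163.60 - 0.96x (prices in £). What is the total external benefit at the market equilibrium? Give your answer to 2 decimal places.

£835.01

Market equilibrium (private): 3.68 + 2.77x = 163.60 - 0.96x → x_m = 42.8740.
Total external benefit = ∫₀^{x_m} (1.04 + 0.86x) dx = 1.04×42.8740 + ½×0.86×42.8740² = 835.0063.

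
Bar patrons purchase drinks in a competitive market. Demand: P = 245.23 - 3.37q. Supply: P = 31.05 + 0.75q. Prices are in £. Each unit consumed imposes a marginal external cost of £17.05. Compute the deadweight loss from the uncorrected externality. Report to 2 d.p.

DWL = £35.28

Market equilibrium (private): 31.05 + 0.75q = 245.23 - 3.37q → q_m = 51.9854.
Social marginal benefit = demand − MEC = 228.18 - 3.37q.
Set SMB = MC: 228.18 - 3.37q = 31.05 + 0.75q → q* = 47.8471.
The loss is the area between SMB and MC from q* to q_m; with linear curves that's a triangle of height MEC(q_m).
DWL = ½ × 4.1383 × 17.0500 = 35.2790.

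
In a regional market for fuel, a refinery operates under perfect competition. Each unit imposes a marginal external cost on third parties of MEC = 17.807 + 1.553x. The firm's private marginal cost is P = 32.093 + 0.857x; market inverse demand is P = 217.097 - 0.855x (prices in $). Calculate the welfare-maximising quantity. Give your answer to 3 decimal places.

Social marginal cost = private MC + MEC = 49.900 + 2.410x.
Set SMC = demand: 49.900 + 2.410x = 217.097 - 0.855x → x* = 51.2089.

x* = 51.209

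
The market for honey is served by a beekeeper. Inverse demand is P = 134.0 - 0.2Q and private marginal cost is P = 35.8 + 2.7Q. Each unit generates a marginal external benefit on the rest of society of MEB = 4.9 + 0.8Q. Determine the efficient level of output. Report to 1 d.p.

Q* = 49.1

Social marginal cost = private MC − MEB = 30.9 + 1.9Q.
Set SMC = demand: 30.9 + 1.9Q = 134.0 - 0.2Q → Q* = 49.0952.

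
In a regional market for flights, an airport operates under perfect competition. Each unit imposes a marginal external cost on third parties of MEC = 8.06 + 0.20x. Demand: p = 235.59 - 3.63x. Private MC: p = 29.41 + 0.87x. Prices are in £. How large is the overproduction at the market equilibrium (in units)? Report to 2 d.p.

Market equilibrium (private): 29.41 + 0.87x = 235.59 - 3.63x → x_m = 45.8178.
Social marginal cost = private MC + MEC = 37.47 + 1.07x.
Set SMC = demand: 37.47 + 1.07x = 235.59 - 3.63x → x* = 42.1532.
Gap = |45.8178 − 42.1532| = 3.6646.

3.66 units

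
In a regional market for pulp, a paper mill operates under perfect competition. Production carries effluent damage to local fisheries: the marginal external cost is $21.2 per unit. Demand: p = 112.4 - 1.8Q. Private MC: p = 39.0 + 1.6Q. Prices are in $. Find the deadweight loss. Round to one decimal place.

DWL = $66.1

Market equilibrium (private): 39.0 + 1.6Q = 112.4 - 1.8Q → Q_m = 21.5882.
Social marginal cost = private MC + MEC = 60.2 + 1.6Q.
Set SMC = demand: 60.2 + 1.6Q = 112.4 - 1.8Q → Q* = 15.3529.
Height of the DWL triangle at Q_m is SMC(Q_m) − demand(Q_m) = MEC(Q_m) = 21.2000.
DWL = ½ × 6.2353 × 21.2000 = 66.0942.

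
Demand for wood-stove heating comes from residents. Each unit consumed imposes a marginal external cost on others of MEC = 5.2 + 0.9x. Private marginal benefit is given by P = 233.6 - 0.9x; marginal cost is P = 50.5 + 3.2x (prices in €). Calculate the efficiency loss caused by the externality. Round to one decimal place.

Market equilibrium (private): 50.5 + 3.2x = 233.6 - 0.9x → x_m = 44.6585.
Social marginal benefit = demand − MEC = 228.4 - 1.8x.
Set SMB = MC: 228.4 - 1.8x = 50.5 + 3.2x → x* = 35.5800.
The loss is the area between SMB and MC from x* to x_m; with linear curves that's a triangle of height MEC(x_m).
DWL = ½ × 9.0785 × 45.3927 = 206.0488.

DWL = €206.0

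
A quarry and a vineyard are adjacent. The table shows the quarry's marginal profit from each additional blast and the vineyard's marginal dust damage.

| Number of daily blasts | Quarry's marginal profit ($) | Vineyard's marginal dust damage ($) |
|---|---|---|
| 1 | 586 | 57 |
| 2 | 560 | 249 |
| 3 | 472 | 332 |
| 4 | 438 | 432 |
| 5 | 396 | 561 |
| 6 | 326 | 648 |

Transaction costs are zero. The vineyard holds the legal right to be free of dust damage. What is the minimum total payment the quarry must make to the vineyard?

Efficient level: marginal profit ≥ marginal dust damage through level 4, so k* = 4.
With the vineyard holding the right, the quarry must at least compensate total damage at k*: 57 + 249 + 332 + 432 = 1070.

$1070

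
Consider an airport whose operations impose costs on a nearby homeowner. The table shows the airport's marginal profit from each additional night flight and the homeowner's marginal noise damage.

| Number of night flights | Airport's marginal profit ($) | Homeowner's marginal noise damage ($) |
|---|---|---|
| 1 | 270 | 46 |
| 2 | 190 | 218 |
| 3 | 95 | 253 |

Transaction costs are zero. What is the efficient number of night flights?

1

Bargaining reaches the level where marginal profit last exceeds marginal noise damage.
That holds through level 1 (270 ≥ 46) but not at 2 (190 < 218).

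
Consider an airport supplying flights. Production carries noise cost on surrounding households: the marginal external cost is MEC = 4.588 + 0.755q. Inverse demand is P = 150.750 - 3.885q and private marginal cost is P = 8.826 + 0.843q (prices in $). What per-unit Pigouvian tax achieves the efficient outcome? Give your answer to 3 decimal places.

Social marginal cost = private MC + MEC = 13.414 + 1.598q.
Set SMC = demand: 13.414 + 1.598q = 150.750 - 3.885q → q* = 25.0476.
The Pigouvian tax equals MEC at q*: 4.588 + 0.755×25.0476 = 23.4989.

tax = $23.499 per unit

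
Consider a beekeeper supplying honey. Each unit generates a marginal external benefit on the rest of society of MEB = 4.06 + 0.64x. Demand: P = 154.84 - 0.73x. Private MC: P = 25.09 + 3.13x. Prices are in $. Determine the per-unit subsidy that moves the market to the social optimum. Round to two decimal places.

Social marginal cost = private MC − MEB = 21.03 + 2.49x.
Set SMC = demand: 21.03 + 2.49x = 154.84 - 0.73x → x* = 41.5559.
The Pigouvian subsidy equals MEB at x*: 4.06 + 0.64×41.5559 = 30.6558.

subsidy = $30.66 per unit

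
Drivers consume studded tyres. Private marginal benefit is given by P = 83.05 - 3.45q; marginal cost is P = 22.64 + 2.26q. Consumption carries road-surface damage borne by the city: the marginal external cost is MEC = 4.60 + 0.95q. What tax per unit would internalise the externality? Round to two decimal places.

Social marginal benefit = demand − MEC = 78.45 - 4.40q.
Set SMB = MC: 78.45 - 4.40q = 22.64 + 2.26q → q* = 8.3799.
The Pigouvian tax equals MEC at q*: 4.60 + 0.95×8.3799 = 12.5609.

tax = 12.56 per unit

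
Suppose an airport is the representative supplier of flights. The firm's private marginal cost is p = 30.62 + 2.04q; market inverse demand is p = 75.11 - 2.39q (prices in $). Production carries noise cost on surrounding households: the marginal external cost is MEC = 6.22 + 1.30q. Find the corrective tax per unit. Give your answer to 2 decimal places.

tax = $14.90 per unit

Social marginal cost = private MC + MEC = 36.84 + 3.34q.
Set SMC = demand: 36.84 + 3.34q = 75.11 - 2.39q → q* = 6.6789.
The Pigouvian tax equals MEC at q*: 6.22 + 1.30×6.6789 = 14.9026.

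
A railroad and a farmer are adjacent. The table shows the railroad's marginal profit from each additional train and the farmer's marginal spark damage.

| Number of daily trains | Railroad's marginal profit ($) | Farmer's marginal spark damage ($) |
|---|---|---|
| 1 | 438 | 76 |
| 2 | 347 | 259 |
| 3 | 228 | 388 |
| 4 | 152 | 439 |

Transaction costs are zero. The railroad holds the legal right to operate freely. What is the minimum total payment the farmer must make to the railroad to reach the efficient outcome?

Left alone the railroad would choose level 4 (marginal profit stays positive).
Efficient level: k* = 2 (marginal profit ≥ marginal spark damage through 2).
The farmer must at least cover the railroad's forgone profit from cutting 4→2: 228 + 152 = 380.

$380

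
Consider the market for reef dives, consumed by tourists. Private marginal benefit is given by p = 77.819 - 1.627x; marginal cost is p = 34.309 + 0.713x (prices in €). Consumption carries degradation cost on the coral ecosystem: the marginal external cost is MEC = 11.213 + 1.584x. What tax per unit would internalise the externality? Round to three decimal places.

tax = €24.250 per unit

Social marginal benefit = demand − MEC = 66.606 - 3.211x.
Set SMB = MC: 66.606 - 3.211x = 34.309 + 0.713x → x* = 8.2306.
The Pigouvian tax equals MEC at x*: 11.213 + 1.584×8.2306 = 24.2503.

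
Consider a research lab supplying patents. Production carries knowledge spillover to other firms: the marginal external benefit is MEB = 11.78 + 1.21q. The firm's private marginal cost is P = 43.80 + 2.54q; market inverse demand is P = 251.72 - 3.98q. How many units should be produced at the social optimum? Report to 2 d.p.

Social marginal cost = private MC − MEB = 32.02 + 1.33q.
Set SMC = demand: 32.02 + 1.33q = 251.72 - 3.98q → q* = 41.3748.

q* = 41.37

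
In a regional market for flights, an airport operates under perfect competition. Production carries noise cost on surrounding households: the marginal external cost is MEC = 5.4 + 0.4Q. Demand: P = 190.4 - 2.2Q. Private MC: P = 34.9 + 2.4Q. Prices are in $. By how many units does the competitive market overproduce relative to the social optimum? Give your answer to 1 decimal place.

3.8 units

Market equilibrium (private): 34.9 + 2.4Q = 190.4 - 2.2Q → Q_m = 33.8043.
Social marginal cost = private MC + MEC = 40.3 + 2.8Q.
Set SMC = demand: 40.3 + 2.8Q = 190.4 - 2.2Q → Q* = 30.0200.
Gap = |33.8043 − 30.0200| = 3.7843.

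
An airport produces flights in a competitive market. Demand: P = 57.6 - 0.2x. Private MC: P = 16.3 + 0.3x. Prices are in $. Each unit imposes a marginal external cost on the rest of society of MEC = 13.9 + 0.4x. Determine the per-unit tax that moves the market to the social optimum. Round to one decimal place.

tax = $26.1 per unit

Social marginal cost = private MC + MEC = 30.2 + 0.7x.
Set SMC = demand: 30.2 + 0.7x = 57.6 - 0.2x → x* = 30.4444.
The Pigouvian tax equals MEC at x*: 13.9 + 0.4×30.4444 = 26.0778.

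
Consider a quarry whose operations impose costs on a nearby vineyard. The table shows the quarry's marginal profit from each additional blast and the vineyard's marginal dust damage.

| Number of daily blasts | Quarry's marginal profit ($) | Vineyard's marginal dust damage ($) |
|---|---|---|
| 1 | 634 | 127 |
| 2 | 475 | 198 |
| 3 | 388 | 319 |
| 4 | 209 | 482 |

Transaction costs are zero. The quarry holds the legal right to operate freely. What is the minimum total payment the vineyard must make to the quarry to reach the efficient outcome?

Left alone the quarry would choose level 4 (marginal profit stays positive).
Efficient level: k* = 3 (marginal profit ≥ marginal dust damage through 3).
The vineyard must at least cover the quarry's forgone profit from cutting 4→3: 209 = 209.

$209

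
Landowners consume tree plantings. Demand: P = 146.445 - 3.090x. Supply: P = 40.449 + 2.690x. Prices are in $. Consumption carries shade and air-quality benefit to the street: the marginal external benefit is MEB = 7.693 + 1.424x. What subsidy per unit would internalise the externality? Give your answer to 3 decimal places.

Social marginal benefit = demand + MEB = 154.138 - 1.666x.
Set SMB = MC: 154.138 - 1.666x = 40.449 + 2.690x → x* = 26.0994.
The Pigouvian subsidy equals MEB at x*: 7.693 + 1.424×26.0994 = 44.8585.

subsidy = $44.859 per unit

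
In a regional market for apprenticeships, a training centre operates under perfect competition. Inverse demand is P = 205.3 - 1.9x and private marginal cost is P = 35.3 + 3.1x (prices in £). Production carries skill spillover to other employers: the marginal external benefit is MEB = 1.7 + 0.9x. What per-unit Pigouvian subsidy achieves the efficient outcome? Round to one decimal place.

subsidy = £39.4 per unit

Social marginal cost = private MC − MEB = 33.6 + 2.2x.
Set SMC = demand: 33.6 + 2.2x = 205.3 - 1.9x → x* = 41.8780.
The Pigouvian subsidy equals MEB at x*: 1.7 + 0.9×41.8780 = 39.3902.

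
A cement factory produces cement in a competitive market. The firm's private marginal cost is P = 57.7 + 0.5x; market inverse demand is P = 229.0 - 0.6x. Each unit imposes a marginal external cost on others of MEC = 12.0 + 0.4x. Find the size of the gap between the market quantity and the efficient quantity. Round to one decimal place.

49.5 units

Market equilibrium (private): 57.7 + 0.5x = 229.0 - 0.6x → x_m = 155.7273.
Social marginal cost = private MC + MEC = 69.7 + 0.9x.
Set SMC = demand: 69.7 + 0.9x = 229.0 - 0.6x → x* = 106.2000.
Gap = |155.7273 − 106.2000| = 49.5273.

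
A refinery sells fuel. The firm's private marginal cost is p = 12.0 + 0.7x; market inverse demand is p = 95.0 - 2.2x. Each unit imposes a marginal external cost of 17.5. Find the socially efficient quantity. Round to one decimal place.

x* = 22.6

Social marginal cost = private MC + MEC = 29.5 + 0.7x.
Set SMC = demand: 29.5 + 0.7x = 95.0 - 2.2x → x* = 22.5862.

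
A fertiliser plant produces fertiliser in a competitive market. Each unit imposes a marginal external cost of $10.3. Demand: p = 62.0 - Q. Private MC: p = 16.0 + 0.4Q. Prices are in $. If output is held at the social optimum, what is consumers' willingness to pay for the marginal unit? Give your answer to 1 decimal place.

P = $36.5

Social marginal cost = private MC + MEC = 26.3 + 0.4Q.
Set SMC = demand: 26.3 + 0.4Q = 62.0 - Q → Q* = 25.5000.
Consumer price on the demand curve at Q*: 62.0 − 1.0×25.5000 = 36.5000.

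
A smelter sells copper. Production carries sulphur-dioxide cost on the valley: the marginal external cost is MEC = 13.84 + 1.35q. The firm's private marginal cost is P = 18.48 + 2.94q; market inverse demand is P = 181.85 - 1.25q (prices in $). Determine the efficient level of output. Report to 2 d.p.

q* = 26.99

Social marginal cost = private MC + MEC = 32.32 + 4.29q.
Set SMC = demand: 32.32 + 4.29q = 181.85 - 1.25q → q* = 26.9910.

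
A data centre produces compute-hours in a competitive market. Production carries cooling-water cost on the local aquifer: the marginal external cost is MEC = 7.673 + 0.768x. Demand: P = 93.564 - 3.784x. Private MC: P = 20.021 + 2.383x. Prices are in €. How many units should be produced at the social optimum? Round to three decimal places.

Social marginal cost = private MC + MEC = 27.694 + 3.151x.
Set SMC = demand: 27.694 + 3.151x = 93.564 - 3.784x → x* = 9.4982.

x* = 9.498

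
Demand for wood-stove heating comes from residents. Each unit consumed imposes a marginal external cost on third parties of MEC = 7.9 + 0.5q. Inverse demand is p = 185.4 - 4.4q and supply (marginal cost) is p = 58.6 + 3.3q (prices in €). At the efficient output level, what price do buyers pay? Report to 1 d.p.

P = €121.6

Social marginal benefit = demand − MEC = 177.5 - 4.9q.
Set SMB = MC: 177.5 - 4.9q = 58.6 + 3.3q → q* = 14.5000.
Consumer price on the demand curve at q*: 185.4 − 4.4×14.5000 = 121.6000.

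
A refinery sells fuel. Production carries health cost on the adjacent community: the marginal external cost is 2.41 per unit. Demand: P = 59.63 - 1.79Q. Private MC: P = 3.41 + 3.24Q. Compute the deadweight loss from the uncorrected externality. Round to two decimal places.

DWL = 0.58

Market equilibrium (private): 3.41 + 3.24Q = 59.63 - 1.79Q → Q_m = 11.1769.
Social marginal cost = private MC + MEC = 5.82 + 3.24Q.
Set SMC = demand: 5.82 + 3.24Q = 59.63 - 1.79Q → Q* = 10.6978.
The welfare-loss triangle has base |Q_m − Q*| and height MEC(Q_m) (the vertical gap between SMC and demand is zero at Q* and MEC at Q_m).
DWL = ½ × 0.4791 × 2.4100 = 0.5773.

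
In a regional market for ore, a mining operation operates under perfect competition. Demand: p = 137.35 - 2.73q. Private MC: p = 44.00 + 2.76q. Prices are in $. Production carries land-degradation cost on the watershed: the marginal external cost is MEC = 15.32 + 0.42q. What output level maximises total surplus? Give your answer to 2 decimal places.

Social marginal cost = private MC + MEC = 59.32 + 3.18q.
Set SMC = demand: 59.32 + 3.18q = 137.35 - 2.73q → q* = 13.2030.

q* = 13.20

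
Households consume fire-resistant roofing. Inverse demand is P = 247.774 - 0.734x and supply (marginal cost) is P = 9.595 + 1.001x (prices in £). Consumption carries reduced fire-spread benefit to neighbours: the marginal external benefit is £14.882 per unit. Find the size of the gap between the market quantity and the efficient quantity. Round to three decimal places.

Market equilibrium (private): 9.595 + 1.001x = 247.774 - 0.734x → x_m = 137.2790.
Social marginal benefit = demand + MEB = 262.656 - 0.734x.
Set SMB = MC: 262.656 - 0.734x = 9.595 + 1.001x → x* = 145.8565.
Gap = |137.2790 − 145.8565| = 8.5775.

8.578 units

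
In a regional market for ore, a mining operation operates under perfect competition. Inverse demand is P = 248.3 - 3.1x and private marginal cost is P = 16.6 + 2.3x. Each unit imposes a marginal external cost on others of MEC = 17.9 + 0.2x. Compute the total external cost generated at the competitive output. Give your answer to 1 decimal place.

Market equilibrium (private): 16.6 + 2.3x = 248.3 - 3.1x → x_m = 42.9074.
Total external cost = ∫₀^{x_m} (17.9 + 0.2x) dx = 17.9×42.9074 + ½×0.2×42.9074² = 952.1470.

952.1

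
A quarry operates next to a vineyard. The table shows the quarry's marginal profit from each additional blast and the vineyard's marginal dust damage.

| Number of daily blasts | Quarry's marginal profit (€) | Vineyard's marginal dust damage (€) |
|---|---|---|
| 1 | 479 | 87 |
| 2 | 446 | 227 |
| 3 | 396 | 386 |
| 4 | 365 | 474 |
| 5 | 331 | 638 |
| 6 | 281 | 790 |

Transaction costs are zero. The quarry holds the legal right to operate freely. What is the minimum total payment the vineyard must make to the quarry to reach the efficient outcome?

Left alone the quarry would choose level 6 (marginal profit stays positive).
Efficient level: k* = 3 (marginal profit ≥ marginal dust damage through 3).
The vineyard must at least cover the quarry's forgone profit from cutting 6→3: 365 + 331 + 281 = 977.

€977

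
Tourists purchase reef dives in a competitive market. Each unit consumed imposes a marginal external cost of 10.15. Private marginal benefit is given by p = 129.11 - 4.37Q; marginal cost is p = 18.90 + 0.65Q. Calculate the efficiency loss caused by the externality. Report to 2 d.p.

DWL = 10.26

Market equilibrium (private): 18.90 + 0.65Q = 129.11 - 4.37Q → Q_m = 21.9542.
Social marginal benefit = demand − MEC = 118.96 - 4.37Q.
Set SMB = MC: 118.96 - 4.37Q = 18.90 + 0.65Q → Q* = 19.9323.
The loss is the area between SMB and MC from Q* to Q_m; with linear curves that's a triangle of height MEC(Q_m).
DWL = ½ × 2.0219 × 10.1500 = 10.2611.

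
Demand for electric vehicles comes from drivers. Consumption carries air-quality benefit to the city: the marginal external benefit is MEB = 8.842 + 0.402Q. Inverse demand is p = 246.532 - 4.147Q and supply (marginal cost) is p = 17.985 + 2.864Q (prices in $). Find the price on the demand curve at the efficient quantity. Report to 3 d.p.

Social marginal benefit = demand + MEB = 255.374 - 3.745Q.
Set SMB = MC: 255.374 - 3.745Q = 17.985 + 2.864Q → Q* = 35.9190.
Consumer price on the demand curve at Q*: 246.532 − 4.147×35.9190 = 97.5759.

P = $97.576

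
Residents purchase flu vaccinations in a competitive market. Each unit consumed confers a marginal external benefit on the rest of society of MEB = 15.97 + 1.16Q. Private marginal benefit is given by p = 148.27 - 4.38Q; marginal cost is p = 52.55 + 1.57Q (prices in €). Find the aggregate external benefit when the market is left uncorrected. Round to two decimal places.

Market equilibrium (private): 52.55 + 1.57Q = 148.27 - 4.38Q → Q_m = 16.0874.
Total external benefit = ∫₀^{Q_m} (15.97 + 1.16Q) dQ = 15.97×16.0874 + ½×1.16×16.0874² = 407.0224.

€407.02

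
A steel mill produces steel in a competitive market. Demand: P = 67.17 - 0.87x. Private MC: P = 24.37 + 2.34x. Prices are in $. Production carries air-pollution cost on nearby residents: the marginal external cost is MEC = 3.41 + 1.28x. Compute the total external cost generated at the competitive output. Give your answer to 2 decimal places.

$159.24

Market equilibrium (private): 24.37 + 2.34x = 67.17 - 0.87x → x_m = 13.3333.
Total external cost = ∫₀^{x_m} (3.41 + 1.28x) dx = 3.41×13.3333 + ½×1.28×13.3333² = 159.2438.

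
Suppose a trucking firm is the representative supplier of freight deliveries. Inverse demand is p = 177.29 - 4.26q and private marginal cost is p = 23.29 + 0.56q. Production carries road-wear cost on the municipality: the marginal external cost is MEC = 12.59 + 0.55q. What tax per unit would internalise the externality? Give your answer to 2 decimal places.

Social marginal cost = private MC + MEC = 35.88 + 1.11q.
Set SMC = demand: 35.88 + 1.11q = 177.29 - 4.26q → q* = 26.3333.
The Pigouvian tax equals MEC at q*: 12.59 + 0.55×26.3333 = 27.0733.

tax = 27.07 per unit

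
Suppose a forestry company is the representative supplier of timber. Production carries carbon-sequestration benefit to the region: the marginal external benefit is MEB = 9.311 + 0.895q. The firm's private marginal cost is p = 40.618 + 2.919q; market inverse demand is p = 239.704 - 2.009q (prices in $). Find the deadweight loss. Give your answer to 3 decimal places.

DWL = $256.304

Market equilibrium (private): 40.618 + 2.919q = 239.704 - 2.009q → q_m = 40.3989.
Social marginal cost = private MC − MEB = 31.307 + 2.024q.
Set SMC = demand: 31.307 + 2.024q = 239.704 - 2.009q → q* = 51.6729.
The loss is the area between SMC and demand from q* to q_m; with linear curves that's a triangle of height MEB(q_m).
DWL = ½ × 11.2740 × 45.4681 = 256.3037.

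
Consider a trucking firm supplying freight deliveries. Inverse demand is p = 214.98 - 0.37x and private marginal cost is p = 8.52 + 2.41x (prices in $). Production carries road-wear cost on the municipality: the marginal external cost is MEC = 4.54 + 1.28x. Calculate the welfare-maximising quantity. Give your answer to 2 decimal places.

Social marginal cost = private MC + MEC = 13.06 + 3.69x.
Set SMC = demand: 13.06 + 3.69x = 214.98 - 0.37x → x* = 49.7340.

x* = 49.73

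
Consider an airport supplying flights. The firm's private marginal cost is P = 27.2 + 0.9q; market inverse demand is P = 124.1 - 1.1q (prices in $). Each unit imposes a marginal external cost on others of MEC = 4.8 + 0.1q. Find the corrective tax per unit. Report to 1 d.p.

Social marginal cost = private MC + MEC = 32.0 + q.
Set SMC = demand: 32.0 + q = 124.1 - 1.1q → q* = 43.8571.
The Pigouvian tax equals MEC at q*: 4.8 + 0.1×43.8571 = 9.1857.

tax = $9.2 per unit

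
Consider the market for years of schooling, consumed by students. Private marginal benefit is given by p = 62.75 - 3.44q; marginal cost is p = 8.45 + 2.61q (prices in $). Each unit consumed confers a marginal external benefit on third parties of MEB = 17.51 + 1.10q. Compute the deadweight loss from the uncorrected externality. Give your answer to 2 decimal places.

DWL = $75.74

Market equilibrium (private): 8.45 + 2.61q = 62.75 - 3.44q → q_m = 8.9752.
Social marginal benefit = demand + MEB = 80.26 - 2.34q.
Set SMB = MC: 80.26 - 2.34q = 8.45 + 2.61q → q* = 14.5071.
The loss is the area between SMB and MC from q* to q_m; with linear curves that's a triangle of height MEB(q_m).
DWL = ½ × 5.5319 × 27.3827 = 75.7392.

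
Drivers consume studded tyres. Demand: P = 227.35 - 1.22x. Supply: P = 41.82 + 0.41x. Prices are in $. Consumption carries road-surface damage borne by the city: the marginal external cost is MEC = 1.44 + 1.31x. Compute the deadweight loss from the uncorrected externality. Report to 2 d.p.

Market equilibrium (private): 41.82 + 0.41x = 227.35 - 1.22x → x_m = 113.8221.
Social marginal benefit = demand − MEC = 225.91 - 2.53x.
Set SMB = MC: 225.91 - 2.53x = 41.82 + 0.41x → x* = 62.6156.
The loss is the area between SMB and MC from x* to x_m; with linear curves that's a triangle of height MEC(x_m).
DWL = ½ × 51.2065 × 150.5469 = 3854.4899.

DWL = $3854.49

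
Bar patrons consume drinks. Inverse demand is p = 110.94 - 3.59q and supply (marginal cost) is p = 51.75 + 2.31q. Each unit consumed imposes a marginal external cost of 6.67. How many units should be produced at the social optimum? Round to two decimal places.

Social marginal benefit = demand − MEC = 104.27 - 3.59q.
Set SMB = MC: 104.27 - 3.59q = 51.75 + 2.31q → q* = 8.9017.

q* = 8.90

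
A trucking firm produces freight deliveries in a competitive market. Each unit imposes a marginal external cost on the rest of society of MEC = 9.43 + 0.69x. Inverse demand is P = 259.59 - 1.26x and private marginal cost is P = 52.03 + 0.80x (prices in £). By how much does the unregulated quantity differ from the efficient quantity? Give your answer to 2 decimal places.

Market equilibrium (private): 52.03 + 0.80x = 259.59 - 1.26x → x_m = 100.7573.
Social marginal cost = private MC + MEC = 61.46 + 1.49x.
Set SMC = demand: 61.46 + 1.49x = 259.59 - 1.26x → x* = 72.0473.
Gap = |100.7573 − 72.0473| = 28.7100.

28.71 units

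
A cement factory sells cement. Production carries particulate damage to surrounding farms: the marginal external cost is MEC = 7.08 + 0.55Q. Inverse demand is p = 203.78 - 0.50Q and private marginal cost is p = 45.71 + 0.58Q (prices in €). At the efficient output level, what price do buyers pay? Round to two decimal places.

P = €157.46

Social marginal cost = private MC + MEC = 52.79 + 1.13Q.
Set SMC = demand: 52.79 + 1.13Q = 203.78 - 0.50Q → Q* = 92.6319.
Consumer price on the demand curve at Q*: 203.78 − 0.50×92.6319 = 157.4641.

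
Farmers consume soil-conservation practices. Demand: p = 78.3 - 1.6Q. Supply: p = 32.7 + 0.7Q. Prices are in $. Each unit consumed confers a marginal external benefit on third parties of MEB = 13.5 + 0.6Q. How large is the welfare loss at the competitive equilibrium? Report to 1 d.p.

Market equilibrium (private): 32.7 + 0.7Q = 78.3 - 1.6Q → Q_m = 19.8261.
Social marginal benefit = demand + MEB = 91.8 - Q.
Set SMB = MC: 91.8 - Q = 32.7 + 0.7Q → Q* = 34.7647.
Height of the DWL triangle at Q_m is SMB(Q_m) − MC(Q_m) = MEB(Q_m) = 25.3957.
DWL = ½ × 14.9386 × 25.3957 = 189.6881.

DWL = $189.7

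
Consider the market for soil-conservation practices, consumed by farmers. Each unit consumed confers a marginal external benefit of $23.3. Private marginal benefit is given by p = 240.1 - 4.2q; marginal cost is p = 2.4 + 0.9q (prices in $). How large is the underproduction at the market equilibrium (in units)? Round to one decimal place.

Market equilibrium (private): 2.4 + 0.9q = 240.1 - 4.2q → q_m = 46.6078.
Social marginal benefit = demand + MEB = 263.4 - 4.2q.
Set SMB = MC: 263.4 - 4.2q = 2.4 + 0.9q → q* = 51.1765.
Gap = |46.6078 − 51.1765| = 4.5687.

4.6 units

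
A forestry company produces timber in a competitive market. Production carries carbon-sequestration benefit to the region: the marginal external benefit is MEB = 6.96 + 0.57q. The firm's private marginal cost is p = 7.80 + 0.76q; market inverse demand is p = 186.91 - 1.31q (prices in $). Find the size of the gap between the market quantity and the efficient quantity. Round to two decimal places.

37.52 units

Market equilibrium (private): 7.80 + 0.76q = 186.91 - 1.31q → q_m = 86.5266.
Social marginal cost = private MC − MEB = 0.84 + 0.19q.
Set SMC = demand: 0.84 + 0.19q = 186.91 - 1.31q → q* = 124.0467.
Gap = |86.5266 − 124.0467| = 37.5201.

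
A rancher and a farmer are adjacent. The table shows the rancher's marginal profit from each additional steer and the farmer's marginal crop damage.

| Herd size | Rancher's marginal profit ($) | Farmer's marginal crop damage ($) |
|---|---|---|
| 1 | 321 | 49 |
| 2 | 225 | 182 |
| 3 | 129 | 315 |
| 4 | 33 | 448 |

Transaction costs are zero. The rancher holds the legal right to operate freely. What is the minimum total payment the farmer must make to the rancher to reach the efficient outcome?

Left alone the rancher would choose level 4 (marginal profit stays positive).
Efficient level: k* = 2 (marginal profit ≥ marginal crop damage through 2).
The farmer must at least cover the rancher's forgone profit from cutting 4→2: 129 + 33 = 162.

$162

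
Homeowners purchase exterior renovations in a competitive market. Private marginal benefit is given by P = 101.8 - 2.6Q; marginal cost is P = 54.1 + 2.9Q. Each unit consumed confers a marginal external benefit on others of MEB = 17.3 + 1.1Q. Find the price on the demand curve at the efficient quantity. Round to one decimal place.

P = 63.4

Social marginal benefit = demand + MEB = 119.1 - 1.5Q.
Set SMB = MC: 119.1 - 1.5Q = 54.1 + 2.9Q → Q* = 14.7727.
Consumer price on the demand curve at Q*: 101.8 − 2.6×14.7727 = 63.3910.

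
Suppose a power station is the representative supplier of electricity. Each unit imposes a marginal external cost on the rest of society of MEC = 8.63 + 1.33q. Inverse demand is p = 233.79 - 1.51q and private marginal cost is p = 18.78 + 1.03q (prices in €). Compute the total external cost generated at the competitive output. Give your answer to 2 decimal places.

€5495.62

Market equilibrium (private): 18.78 + 1.03q = 233.79 - 1.51q → q_m = 84.6496.
Total external cost = ∫₀^{q_m} (8.63 + 1.33q) dq = 8.63×84.6496 + ½×1.33×84.6496² = 5495.6200.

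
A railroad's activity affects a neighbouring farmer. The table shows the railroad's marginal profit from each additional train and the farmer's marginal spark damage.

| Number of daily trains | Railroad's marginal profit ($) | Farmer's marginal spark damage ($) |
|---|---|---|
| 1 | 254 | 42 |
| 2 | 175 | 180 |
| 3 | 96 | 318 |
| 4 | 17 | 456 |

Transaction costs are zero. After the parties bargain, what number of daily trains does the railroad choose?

1

Bargaining reaches the level where marginal profit last exceeds marginal spark damage.
That holds through level 1 (254 ≥ 42) but not at 2 (175 < 180).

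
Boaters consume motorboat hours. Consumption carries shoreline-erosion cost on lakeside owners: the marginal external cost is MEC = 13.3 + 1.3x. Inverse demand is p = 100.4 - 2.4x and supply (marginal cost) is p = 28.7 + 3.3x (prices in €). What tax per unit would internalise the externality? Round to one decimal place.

Social marginal benefit = demand − MEC = 87.1 - 3.7x.
Set SMB = MC: 87.1 - 3.7x = 28.7 + 3.3x → x* = 8.3429.
The Pigouvian tax equals MEC at x*: 13.3 + 1.3×8.3429 = 24.1458.

tax = €24.1 per unit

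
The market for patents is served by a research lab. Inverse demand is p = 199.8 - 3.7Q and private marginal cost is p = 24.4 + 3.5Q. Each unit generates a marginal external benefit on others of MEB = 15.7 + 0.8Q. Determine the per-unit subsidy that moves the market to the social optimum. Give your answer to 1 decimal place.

Social marginal cost = private MC − MEB = 8.7 + 2.7Q.
Set SMC = demand: 8.7 + 2.7Q = 199.8 - 3.7Q → Q* = 29.8594.
The Pigouvian subsidy equals MEB at Q*: 15.7 + 0.8×29.8594 = 39.5875.

subsidy = 39.6 per unit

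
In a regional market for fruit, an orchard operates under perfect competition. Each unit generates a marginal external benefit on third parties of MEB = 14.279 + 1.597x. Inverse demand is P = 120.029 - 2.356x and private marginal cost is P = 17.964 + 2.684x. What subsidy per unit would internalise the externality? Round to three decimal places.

subsidy = 68.244 per unit

Social marginal cost = private MC − MEB = 3.685 + 1.087x.
Set SMC = demand: 3.685 + 1.087x = 120.029 - 2.356x → x* = 33.7915.
The Pigouvian subsidy equals MEB at x*: 14.279 + 1.597×33.7915 = 68.2440.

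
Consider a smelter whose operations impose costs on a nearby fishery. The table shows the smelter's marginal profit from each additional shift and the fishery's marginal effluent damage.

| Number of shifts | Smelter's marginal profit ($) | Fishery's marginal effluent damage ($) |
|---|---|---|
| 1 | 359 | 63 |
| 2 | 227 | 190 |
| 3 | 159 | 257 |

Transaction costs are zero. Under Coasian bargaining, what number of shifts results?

2

Bargaining reaches the level where marginal profit last exceeds marginal effluent damage.
That holds through level 2 (227 ≥ 190) but not at 3 (159 < 257).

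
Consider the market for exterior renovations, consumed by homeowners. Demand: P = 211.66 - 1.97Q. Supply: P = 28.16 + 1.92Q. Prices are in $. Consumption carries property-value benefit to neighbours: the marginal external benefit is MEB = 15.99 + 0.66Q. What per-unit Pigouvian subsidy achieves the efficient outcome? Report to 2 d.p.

Social marginal benefit = demand + MEB = 227.65 - 1.31Q.
Set SMB = MC: 227.65 - 1.31Q = 28.16 + 1.92Q → Q* = 61.7616.
The Pigouvian subsidy equals MEB at Q*: 15.99 + 0.66×61.7616 = 56.7527.

subsidy = $56.75 per unit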